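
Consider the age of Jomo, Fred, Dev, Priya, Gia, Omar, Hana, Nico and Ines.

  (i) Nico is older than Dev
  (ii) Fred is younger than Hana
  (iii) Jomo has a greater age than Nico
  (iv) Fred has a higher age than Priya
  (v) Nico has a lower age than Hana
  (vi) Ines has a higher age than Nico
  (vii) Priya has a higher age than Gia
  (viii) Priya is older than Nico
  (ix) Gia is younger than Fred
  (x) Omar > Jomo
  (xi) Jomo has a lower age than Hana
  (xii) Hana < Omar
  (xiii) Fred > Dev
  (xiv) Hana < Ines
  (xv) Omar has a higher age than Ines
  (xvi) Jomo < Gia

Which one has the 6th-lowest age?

Fred

The consecutive relations fix a unique order: Dev < Nico < Jomo < Gia < Priya < Fred < Hana < Ines < Omar.
The 6th smallest is Fred.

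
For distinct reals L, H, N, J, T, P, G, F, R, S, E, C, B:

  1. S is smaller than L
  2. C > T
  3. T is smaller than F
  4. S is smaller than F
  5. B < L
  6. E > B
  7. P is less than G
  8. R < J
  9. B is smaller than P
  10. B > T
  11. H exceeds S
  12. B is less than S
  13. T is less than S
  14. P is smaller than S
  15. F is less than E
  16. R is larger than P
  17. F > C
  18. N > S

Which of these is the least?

C is not least since T < C; B is not least since T < B; P is not least since B < P; R is not least since P < R; S is not least since T < S; J is not least since R < J; F is not least since T < F; G is not least since P < G; L is not least since B < L; H is not least since S < H; N is not least since S < N; E is not least since F < E.
Only T has nothing below it, so T is the least.

T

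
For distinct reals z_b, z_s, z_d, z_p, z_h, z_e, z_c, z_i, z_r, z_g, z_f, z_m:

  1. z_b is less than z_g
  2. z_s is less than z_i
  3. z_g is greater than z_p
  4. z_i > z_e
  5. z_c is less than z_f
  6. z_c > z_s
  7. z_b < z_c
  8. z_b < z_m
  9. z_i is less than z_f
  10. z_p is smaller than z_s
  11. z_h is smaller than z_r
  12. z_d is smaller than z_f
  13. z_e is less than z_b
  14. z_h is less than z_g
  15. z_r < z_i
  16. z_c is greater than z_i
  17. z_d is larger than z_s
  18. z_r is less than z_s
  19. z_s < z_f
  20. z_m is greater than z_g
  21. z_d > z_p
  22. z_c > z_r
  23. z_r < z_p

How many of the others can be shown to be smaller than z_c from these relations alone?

7

Directly below z_c: z_b, z_r, z_s, z_i.
One step further: z_e, z_h, z_p (7 so far).
Nothing else is reachable below z_c; 7 in all.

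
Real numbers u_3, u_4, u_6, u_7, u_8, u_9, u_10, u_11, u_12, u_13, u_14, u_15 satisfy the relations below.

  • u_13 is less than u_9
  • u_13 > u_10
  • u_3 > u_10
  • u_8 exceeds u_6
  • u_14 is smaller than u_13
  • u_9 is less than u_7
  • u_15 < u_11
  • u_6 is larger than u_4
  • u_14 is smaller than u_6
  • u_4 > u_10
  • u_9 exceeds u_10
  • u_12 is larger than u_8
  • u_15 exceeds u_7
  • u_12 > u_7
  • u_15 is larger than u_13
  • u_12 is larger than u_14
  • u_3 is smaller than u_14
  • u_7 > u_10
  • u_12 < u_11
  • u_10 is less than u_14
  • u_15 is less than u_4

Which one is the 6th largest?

u_15

The consecutive relations fix a unique order: u_10 < u_3 < u_14 < u_13 < u_9 < u_7 < u_15 < u_4 < u_6 < u_8 < u_12 < u_11.
The 6th largest is u_15.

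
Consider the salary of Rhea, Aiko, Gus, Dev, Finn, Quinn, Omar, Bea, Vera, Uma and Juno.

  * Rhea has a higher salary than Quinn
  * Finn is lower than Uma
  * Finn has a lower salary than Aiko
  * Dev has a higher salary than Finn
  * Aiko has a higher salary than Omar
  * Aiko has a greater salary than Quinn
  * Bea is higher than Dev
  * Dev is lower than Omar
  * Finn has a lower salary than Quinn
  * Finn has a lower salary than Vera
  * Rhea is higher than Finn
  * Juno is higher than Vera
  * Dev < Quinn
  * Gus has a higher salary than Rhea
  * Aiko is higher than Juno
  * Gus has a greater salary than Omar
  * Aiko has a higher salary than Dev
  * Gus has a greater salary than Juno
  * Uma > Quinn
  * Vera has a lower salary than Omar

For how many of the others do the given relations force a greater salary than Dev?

7

The elements the relations force above Dev are Quinn, Omar, Uma, Rhea, Aiko, Bea, Gus — no chain reaches any other.
That is 7.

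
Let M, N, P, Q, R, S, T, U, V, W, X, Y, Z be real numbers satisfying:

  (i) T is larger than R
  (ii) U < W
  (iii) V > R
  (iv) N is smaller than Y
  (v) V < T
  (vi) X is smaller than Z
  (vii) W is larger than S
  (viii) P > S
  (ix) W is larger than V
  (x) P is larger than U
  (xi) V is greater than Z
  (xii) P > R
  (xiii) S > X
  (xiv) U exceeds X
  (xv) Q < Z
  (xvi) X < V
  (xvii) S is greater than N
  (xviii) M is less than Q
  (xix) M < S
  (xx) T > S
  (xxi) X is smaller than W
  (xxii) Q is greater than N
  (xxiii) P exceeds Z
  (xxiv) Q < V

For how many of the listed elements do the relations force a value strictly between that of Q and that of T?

Chaining upward from Q reaches: Z, V, W, P.
Chaining downward from T reaches: N, X, M, R, Z, V, S.
Strictly between Q and T are those in both lists: Z, V — 2 elements.

2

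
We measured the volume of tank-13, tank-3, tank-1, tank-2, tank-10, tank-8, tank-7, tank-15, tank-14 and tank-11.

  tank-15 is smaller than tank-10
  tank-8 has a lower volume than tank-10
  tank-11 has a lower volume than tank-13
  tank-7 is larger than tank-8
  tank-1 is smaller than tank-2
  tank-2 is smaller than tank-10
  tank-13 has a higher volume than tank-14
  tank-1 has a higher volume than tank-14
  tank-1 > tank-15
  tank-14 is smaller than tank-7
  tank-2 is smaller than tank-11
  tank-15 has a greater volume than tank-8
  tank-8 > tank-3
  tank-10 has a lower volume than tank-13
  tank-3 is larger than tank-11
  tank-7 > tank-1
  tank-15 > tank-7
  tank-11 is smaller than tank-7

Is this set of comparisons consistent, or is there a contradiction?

We have tank-15 < tank-1 stated directly, yet also tank-1 < tank-2 < tank-11 < tank-3 < tank-8 < tank-7 < tank-15 by chaining the others — so tank-1 < tank-15. Contradiction.

inconsistent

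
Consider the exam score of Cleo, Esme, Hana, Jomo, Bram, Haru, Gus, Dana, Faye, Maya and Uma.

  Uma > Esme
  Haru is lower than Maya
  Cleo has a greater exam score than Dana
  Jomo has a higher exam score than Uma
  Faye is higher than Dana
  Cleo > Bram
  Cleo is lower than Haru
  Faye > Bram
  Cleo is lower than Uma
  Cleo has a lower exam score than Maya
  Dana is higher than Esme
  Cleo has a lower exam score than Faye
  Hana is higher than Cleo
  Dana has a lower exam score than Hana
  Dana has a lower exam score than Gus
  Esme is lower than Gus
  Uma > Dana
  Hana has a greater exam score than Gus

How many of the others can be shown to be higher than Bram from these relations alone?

7

From Bram the given relations immediately reach Cleo, Faye.
From those, Uma, Haru, Hana, Maya — 6 in total.
From those, Jomo — 7 in total.
No other element is forced above Bram by the given relations, so the count is 7.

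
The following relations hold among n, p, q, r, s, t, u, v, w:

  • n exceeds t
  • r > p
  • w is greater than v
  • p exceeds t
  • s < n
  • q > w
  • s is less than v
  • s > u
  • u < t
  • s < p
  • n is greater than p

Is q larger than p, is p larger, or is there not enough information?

undetermined

Following every chain through p: above p we get r, n; below p we get u, s, t.
q is not reached, and no chain runs the other way from q to p.
So the given relations leave the order of p and q undetermined.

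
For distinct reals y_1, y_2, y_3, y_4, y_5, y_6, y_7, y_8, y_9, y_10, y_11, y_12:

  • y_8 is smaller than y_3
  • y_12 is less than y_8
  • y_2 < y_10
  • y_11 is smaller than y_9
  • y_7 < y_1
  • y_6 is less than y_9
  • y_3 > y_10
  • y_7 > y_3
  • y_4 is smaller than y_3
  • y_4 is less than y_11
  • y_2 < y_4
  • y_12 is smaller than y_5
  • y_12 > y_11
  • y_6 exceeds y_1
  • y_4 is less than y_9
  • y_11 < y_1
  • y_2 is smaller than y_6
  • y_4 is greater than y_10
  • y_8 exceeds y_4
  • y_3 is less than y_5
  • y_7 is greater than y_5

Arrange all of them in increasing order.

The consecutive links are each given: y_2 < y_10; y_10 < y_4; y_4 < y_11; y_11 < y_12; y_12 < y_8; y_8 < y_3; y_3 < y_5; y_5 < y_7; y_7 < y_1; y_1 < y_6; y_6 < y_9.

y_2 < y_10 < y_4 < y_11 < y_12 < y_8 < y_3 < y_5 < y_7 < y_1 < y_6 < y_9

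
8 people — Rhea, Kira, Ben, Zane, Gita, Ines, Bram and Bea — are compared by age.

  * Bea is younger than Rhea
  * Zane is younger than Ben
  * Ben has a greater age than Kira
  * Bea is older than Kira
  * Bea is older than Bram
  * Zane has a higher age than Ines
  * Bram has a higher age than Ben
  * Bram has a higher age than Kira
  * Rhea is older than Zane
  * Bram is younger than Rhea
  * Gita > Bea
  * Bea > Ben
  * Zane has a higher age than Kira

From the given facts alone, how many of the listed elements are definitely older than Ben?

The elements the relations force above Ben are Bram, Bea, Rhea, Gita — no chain reaches any other.
That is 4.

4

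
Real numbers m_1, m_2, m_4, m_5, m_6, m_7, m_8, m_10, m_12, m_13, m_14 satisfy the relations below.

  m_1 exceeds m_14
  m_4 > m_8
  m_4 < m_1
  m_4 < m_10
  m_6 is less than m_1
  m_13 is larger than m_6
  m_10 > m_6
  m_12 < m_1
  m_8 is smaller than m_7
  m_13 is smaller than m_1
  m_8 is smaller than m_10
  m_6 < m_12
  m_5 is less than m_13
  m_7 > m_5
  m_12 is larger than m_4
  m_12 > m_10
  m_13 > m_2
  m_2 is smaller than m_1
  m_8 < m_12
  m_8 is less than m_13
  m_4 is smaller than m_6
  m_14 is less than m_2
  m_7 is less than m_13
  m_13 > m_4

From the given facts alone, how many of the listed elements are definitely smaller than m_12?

4

Directly below m_12: m_8, m_4, m_6, m_10.
Nothing else is reachable below m_12; 4 in all.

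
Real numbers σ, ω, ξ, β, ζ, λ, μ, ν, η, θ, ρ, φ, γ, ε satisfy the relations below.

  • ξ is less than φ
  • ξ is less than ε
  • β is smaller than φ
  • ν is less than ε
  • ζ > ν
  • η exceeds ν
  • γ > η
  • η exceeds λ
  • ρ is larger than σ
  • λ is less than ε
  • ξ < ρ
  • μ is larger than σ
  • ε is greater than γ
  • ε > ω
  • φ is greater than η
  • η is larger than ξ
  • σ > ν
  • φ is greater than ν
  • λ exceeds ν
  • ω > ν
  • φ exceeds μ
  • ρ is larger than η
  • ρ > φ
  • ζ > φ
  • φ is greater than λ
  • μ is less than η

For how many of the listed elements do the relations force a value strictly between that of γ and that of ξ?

Chaining upward from ξ reaches: η, φ, ε, ρ, ζ.
Chaining downward from γ reaches: ν, σ, λ, μ, η.
Strictly between ξ and γ are those in both lists: η — 1 element.

1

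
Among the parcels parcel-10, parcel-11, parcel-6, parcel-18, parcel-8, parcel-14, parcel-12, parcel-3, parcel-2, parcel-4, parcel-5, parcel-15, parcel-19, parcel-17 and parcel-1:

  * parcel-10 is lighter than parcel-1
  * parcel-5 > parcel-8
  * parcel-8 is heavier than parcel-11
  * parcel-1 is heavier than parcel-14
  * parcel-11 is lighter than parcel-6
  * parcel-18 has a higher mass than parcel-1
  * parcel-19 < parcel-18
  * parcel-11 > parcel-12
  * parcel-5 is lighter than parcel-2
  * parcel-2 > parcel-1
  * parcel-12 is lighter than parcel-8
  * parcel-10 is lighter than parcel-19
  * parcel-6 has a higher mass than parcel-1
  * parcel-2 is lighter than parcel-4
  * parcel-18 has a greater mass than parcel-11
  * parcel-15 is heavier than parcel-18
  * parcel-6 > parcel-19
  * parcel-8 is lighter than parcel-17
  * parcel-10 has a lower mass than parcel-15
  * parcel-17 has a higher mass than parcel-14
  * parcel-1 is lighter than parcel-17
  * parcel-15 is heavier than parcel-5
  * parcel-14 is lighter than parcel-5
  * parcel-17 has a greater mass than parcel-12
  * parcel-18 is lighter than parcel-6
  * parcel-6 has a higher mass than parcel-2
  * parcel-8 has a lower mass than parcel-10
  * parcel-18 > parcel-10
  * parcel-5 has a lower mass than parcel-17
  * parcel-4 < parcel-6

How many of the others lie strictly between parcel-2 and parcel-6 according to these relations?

1

Chaining upward from parcel-2 reaches: parcel-4.
Chaining downward from parcel-6 reaches: parcel-12, parcel-11, parcel-8, parcel-10, parcel-14, parcel-1, parcel-19, parcel-5, parcel-18, parcel-4.
Strictly between parcel-2 and parcel-6 are those in both lists: parcel-4 — 1 element.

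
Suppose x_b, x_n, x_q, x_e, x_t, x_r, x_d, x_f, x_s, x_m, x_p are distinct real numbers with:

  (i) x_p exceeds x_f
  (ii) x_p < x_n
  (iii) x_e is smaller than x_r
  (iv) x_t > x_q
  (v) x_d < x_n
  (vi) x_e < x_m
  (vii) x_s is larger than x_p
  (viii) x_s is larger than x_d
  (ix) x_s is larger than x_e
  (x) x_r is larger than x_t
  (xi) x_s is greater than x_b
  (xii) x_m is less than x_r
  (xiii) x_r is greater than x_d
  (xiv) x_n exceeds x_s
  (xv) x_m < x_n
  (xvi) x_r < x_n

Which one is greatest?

x_q is not greatest since x_q < x_t; x_d is not greatest since x_d < x_r; x_e is not greatest since x_e < x_m; x_b is not greatest since x_b < x_s; x_m is not greatest since x_m < x_n; x_f is not greatest since x_f < x_p; x_p is not greatest since x_p < x_n; x_t is not greatest since x_t < x_r; x_r is not greatest since x_r < x_n; x_s is not greatest since x_s < x_n.
Only x_n has nothing above it, so x_n is the greatest.

x_n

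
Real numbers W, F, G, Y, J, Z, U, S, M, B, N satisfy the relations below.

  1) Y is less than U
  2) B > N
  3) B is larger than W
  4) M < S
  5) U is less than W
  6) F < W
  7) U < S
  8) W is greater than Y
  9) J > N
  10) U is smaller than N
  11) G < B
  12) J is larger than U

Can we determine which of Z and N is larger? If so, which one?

undetermined

Following every chain through Z: nothing is chained to Z.
N is not reached, and no chain runs the other way from N to Z.
So the given relations leave the order of Z and N undetermined.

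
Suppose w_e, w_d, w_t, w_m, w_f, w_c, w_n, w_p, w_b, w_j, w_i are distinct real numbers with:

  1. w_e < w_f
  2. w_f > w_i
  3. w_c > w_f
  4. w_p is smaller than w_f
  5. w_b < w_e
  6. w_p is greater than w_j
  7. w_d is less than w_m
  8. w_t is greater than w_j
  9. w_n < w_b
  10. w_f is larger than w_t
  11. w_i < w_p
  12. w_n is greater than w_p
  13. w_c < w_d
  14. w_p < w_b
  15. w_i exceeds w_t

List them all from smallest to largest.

w_j < w_t < w_i < w_p < w_n < w_b < w_e < w_f < w_c < w_d < w_m

Nothing is placed below w_j, so it is least; from there w_j < w_t; w_t < w_i; w_i < w_p; w_p < w_n; w_n < w_b; w_b < w_e; w_e < w_f; w_f < w_c; w_c < w_d; w_d < w_m, each given directly.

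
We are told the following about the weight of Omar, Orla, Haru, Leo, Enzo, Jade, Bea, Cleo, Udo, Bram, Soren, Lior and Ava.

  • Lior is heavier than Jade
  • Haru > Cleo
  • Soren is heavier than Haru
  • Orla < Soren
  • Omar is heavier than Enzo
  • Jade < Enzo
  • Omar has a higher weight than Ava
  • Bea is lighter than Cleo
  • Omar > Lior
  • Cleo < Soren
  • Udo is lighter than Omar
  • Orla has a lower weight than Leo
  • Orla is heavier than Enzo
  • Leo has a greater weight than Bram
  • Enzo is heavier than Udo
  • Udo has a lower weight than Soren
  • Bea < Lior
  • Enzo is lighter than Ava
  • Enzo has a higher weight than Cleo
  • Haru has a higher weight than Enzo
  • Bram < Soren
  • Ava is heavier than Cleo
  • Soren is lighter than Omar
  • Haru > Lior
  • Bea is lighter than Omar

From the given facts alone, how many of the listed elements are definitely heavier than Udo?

7

Directly above Udo: Enzo, Soren, Omar.
One step further: Haru, Ava, Orla (6 so far).
One step further: Leo (7 so far).
No other element is forced above Udo by the given relations, so the count is 7.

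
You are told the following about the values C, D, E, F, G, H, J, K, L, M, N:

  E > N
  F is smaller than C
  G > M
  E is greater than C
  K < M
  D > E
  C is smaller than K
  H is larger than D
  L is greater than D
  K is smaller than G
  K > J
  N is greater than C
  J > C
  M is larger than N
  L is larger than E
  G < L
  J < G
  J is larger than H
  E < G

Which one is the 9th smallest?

Piecing the relations together gives one ordering: F < C < N < E < D < H < J < K < M < G < L.
Counting 9 from the smallest end gives M.

M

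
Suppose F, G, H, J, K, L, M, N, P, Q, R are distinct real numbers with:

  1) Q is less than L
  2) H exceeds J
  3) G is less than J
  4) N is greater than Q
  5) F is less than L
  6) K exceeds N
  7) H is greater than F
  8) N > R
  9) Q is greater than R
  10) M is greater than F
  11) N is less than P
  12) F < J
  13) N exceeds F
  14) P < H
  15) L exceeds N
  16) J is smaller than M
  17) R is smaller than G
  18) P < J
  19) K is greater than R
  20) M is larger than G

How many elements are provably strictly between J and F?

The relations place F below J. An element lies strictly between them when it is forced above F and also forced below J.
Above F: {N, P, K, M, L, H}. Below J: {R, Q, G, N, P}.
Intersection: {N, P} — 2.

2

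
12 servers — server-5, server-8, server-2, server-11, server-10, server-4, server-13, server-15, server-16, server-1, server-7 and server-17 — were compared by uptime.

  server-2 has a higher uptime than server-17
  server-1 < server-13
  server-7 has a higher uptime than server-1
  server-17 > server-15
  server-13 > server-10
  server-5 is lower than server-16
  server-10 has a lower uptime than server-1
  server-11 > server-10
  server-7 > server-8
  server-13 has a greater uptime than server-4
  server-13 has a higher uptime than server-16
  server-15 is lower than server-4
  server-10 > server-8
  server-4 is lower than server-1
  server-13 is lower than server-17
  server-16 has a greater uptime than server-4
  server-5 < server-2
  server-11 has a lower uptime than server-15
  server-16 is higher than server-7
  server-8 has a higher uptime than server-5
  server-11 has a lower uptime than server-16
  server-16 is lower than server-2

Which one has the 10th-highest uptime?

server-10

The consecutive relations fix a unique order: server-5 < server-8 < server-10 < server-11 < server-15 < server-4 < server-1 < server-7 < server-16 < server-13 < server-17 < server-2.
The 10th largest is server-10.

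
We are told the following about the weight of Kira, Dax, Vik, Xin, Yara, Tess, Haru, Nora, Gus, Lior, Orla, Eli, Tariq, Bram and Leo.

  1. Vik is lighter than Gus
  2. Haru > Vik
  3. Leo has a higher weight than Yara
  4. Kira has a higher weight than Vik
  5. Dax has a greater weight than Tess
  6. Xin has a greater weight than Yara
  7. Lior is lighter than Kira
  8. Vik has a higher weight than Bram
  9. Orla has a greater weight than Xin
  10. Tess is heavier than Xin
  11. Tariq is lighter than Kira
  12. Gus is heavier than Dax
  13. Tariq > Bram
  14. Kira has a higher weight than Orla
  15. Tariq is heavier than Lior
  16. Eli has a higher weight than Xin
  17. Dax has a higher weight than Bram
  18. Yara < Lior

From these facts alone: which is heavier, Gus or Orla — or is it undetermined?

Following every chain through Orla: above Orla we get Kira; below Orla we get Yara, Xin.
Gus is not reached, and no chain runs the other way from Gus to Orla.
So the given relations leave the order of Orla and Gus undetermined.

undetermined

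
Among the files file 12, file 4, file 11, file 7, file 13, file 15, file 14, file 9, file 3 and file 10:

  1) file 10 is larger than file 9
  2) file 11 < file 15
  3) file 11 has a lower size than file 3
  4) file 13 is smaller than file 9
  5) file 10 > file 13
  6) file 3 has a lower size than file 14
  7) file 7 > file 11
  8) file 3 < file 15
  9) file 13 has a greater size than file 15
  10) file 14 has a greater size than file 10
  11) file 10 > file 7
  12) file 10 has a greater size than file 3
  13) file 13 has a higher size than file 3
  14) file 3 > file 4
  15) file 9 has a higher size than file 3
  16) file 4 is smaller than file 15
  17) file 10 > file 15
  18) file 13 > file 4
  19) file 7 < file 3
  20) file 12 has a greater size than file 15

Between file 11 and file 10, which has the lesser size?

Chaining the given relations: file 11 < file 7 < file 3 < file 13 < file 9 < file 10.
So file 11 < file 10; file 11 is the smaller of the two.

file 11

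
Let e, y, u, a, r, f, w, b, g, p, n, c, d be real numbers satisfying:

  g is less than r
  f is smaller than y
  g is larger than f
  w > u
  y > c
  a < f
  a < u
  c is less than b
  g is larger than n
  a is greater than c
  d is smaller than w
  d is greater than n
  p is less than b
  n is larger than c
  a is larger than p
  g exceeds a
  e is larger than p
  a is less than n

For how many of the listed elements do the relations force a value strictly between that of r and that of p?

4

Chaining upward from p reaches: e, b, a, n, d, f, g, y, u, w.
Chaining downward from r reaches: c, a, n, f, g.
Strictly between p and r are those in both lists: a, n, f, g — 4 elements.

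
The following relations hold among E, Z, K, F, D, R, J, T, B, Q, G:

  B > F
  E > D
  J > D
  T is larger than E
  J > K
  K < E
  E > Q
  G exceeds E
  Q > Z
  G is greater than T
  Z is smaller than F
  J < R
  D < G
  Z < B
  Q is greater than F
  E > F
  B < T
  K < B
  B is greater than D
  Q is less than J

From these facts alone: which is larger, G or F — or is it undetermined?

G

Link the given pairs in sequence: F < Q; Q < E; E < T; T < G.
Together: F < Q < E < T < G.
So G is larger.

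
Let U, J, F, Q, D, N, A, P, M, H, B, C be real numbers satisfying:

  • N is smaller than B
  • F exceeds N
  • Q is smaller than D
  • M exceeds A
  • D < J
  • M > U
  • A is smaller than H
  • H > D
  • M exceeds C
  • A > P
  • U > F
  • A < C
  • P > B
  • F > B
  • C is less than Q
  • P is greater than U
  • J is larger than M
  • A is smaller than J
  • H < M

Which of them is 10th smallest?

Piecing the relations together gives one ordering: N < B < F < U < P < A < C < Q < D < H < M < J.
The 10th smallest is H.

H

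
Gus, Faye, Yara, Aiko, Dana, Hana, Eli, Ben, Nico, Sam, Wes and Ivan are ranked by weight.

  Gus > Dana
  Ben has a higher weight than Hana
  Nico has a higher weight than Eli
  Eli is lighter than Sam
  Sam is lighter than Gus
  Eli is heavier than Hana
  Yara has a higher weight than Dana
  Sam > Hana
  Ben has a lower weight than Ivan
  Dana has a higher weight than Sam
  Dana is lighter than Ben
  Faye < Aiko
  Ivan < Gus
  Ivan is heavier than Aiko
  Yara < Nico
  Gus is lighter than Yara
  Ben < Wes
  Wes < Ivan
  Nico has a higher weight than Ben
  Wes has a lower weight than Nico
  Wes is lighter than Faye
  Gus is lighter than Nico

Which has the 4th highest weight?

Ivan

Chaining the given pairs: Hana < Eli < Sam < Dana < Ben < Wes < Faye < Aiko < Ivan < Gus < Yara < Nico.
The 4th largest is Ivan.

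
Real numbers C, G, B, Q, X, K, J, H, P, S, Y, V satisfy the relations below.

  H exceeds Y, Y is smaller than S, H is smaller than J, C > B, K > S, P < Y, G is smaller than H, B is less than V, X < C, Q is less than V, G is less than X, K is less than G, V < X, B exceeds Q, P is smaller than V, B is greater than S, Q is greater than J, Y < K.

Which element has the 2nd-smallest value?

Y

Piecing the relations together gives one ordering: P < Y < S < K < G < H < J < Q < B < V < X < C.
Counting 2 from the smallest end gives Y.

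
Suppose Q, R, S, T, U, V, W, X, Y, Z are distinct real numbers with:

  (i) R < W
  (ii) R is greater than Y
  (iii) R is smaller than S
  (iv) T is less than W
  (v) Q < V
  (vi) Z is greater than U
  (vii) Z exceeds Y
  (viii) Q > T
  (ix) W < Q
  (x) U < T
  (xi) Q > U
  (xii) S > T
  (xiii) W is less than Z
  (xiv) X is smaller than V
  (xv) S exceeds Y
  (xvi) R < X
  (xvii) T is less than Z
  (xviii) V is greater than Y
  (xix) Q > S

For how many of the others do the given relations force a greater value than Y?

Directly above Y: R, S, Z, V.
One step further: W, X, Q (7 so far).
Nothing else is reachable above Y; 7 in all.

7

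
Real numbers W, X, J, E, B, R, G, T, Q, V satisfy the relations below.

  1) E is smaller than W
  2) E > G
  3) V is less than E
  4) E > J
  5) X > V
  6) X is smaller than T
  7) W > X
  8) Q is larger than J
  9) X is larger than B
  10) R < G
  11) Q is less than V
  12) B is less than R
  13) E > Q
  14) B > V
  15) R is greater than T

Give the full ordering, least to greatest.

J < Q < V < B < X < T < R < G < E < W

Nothing is placed below J, so it is least; from there J < Q; Q < V; V < B; B < X; X < T; T < R; R < G; G < E; E < W, each given directly.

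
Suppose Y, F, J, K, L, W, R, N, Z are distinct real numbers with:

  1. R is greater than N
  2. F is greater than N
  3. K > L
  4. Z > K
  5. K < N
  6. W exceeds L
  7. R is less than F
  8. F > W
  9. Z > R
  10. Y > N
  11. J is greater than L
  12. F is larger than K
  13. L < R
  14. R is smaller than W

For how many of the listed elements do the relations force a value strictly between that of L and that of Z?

3

The relations place L below Z. An element lies strictly between them when it is forced above L and also forced below Z.
Above L: {K, N, Y, R, W, J, F}. Below Z: {K, N, R}.
Intersection: {K, N, R} — 3.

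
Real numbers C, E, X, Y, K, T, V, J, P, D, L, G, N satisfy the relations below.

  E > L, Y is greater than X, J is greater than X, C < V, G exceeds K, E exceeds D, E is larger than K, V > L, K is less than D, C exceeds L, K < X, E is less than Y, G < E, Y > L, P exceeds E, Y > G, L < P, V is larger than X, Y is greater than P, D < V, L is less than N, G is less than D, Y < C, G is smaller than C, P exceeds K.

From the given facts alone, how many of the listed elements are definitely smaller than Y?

The elements the relations force below Y are K, X, G, D, L, E, P — no chain reaches any other.
That is 7.

7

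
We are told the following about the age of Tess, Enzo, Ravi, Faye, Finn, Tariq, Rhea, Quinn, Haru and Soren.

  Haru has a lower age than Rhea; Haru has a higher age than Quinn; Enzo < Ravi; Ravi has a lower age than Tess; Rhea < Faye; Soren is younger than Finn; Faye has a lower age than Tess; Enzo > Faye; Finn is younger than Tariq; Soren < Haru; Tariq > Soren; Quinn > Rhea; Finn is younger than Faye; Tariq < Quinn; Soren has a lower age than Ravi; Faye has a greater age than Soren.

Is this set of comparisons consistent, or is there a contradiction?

We have Rhea < Quinn stated directly, yet also Quinn < Haru < Rhea by chaining the others — so Quinn < Rhea. Contradiction.

inconsistent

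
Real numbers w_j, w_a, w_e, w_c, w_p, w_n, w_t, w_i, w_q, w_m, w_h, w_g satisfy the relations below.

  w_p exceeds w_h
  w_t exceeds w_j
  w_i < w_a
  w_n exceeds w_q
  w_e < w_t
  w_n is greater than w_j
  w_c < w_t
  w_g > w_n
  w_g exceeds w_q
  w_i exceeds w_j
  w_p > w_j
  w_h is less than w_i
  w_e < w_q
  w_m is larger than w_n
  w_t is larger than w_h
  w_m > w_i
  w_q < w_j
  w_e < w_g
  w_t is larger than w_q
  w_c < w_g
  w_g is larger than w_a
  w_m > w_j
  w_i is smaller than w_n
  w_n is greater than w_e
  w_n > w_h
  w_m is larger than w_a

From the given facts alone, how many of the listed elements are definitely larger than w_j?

Directly above w_j: w_i, w_p, w_n, w_m, w_t.
One step further: w_a, w_g (7 so far).
Nothing else is reachable above w_j; 7 in all.

7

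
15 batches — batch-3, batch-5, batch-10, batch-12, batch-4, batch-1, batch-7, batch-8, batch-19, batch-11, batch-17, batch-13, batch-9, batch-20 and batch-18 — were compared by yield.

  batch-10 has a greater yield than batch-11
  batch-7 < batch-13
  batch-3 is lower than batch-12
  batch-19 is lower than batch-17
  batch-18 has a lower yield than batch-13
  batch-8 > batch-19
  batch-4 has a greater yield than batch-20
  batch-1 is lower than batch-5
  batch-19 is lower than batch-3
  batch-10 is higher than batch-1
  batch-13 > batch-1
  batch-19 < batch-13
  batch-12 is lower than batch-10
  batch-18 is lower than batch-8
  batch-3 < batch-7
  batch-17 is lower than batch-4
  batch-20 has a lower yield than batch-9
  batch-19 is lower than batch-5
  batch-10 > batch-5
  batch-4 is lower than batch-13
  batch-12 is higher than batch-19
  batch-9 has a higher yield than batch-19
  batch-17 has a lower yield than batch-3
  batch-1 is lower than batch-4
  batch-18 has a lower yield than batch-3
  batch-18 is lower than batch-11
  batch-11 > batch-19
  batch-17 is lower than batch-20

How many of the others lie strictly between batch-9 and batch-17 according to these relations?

1

The relations place batch-17 below batch-9. An element lies strictly between them when it is forced above batch-17 and also forced below batch-9.
Above batch-17: {batch-20, batch-3, batch-12, batch-4, batch-7, batch-13, batch-10}. Below batch-9: {batch-19, batch-20}.
Intersection: {batch-20} — 1.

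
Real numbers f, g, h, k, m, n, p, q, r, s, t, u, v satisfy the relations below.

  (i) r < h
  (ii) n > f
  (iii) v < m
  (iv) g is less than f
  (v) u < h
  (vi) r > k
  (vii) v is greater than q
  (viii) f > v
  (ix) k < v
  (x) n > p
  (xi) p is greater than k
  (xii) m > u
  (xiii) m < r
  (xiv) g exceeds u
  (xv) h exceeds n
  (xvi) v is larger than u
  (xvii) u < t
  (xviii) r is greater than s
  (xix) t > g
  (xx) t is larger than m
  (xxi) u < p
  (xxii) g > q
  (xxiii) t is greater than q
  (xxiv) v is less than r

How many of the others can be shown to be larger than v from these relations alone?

6

The elements the relations force above v are f, m, n, t, r, h — no chain reaches any other.
That is 6.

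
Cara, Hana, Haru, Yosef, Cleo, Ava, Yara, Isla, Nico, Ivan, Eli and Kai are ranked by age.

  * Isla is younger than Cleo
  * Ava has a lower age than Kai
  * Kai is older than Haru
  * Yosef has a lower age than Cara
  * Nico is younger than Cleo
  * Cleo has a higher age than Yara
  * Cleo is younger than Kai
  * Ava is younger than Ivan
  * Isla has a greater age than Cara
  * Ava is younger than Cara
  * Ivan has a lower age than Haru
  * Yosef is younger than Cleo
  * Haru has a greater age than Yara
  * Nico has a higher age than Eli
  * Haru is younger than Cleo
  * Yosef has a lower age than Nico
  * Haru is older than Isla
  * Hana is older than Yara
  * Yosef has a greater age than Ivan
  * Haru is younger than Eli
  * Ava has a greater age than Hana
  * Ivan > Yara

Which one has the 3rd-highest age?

Nico

The consecutive relations fix a unique order: Yara < Hana < Ava < Ivan < Yosef < Cara < Isla < Haru < Eli < Nico < Cleo < Kai.
The 3rd largest is Nico.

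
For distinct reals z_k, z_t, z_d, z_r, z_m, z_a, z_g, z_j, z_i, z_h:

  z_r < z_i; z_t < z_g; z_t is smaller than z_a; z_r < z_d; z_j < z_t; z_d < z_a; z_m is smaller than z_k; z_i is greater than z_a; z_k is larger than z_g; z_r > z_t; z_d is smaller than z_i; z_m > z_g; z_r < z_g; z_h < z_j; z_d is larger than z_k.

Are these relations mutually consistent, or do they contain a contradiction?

Every relation is compatible with z_h < z_j < z_t < z_r < z_g < z_m < z_k < z_d < z_a < z_i; the set is consistent.

consistent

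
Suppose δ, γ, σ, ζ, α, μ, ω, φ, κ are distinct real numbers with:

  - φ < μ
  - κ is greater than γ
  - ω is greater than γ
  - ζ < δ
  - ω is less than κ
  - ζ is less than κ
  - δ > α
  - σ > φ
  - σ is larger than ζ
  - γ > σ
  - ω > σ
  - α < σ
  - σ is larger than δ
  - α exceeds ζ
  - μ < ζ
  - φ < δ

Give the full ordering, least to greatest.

Each adjacent pair is fixed by a given relation: φ < μ; μ < ζ; ζ < α; α < δ; δ < σ; σ < γ; γ < ω; ω < κ. Chaining them end to end gives the full order.

φ < μ < ζ < α < δ < σ < γ < ω < κ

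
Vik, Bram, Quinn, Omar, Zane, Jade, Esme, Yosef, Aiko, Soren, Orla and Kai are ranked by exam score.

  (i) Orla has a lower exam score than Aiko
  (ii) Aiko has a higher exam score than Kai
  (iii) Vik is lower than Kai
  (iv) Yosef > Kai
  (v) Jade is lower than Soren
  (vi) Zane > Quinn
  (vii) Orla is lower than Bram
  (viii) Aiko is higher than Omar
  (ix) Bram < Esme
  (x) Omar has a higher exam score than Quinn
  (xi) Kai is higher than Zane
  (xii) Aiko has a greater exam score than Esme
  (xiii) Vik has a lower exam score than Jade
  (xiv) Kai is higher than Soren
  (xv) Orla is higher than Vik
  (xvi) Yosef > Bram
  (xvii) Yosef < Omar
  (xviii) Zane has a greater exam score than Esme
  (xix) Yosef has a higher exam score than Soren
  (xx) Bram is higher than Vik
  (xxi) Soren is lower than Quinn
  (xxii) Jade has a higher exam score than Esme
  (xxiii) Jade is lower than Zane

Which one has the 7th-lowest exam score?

Chaining the given pairs: Vik < Orla < Bram < Esme < Jade < Soren < Quinn < Zane < Kai < Yosef < Omar < Aiko.
Counting 7 from the smallest end gives Quinn.

Quinn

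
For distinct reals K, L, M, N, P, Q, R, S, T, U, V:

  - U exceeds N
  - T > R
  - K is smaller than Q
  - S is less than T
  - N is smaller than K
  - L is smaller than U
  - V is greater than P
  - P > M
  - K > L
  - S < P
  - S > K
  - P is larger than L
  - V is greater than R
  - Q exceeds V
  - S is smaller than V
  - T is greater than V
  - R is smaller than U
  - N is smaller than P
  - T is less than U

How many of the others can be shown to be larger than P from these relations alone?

4

The elements the relations force above P are V, T, U, Q — no chain reaches any other.
That is 4.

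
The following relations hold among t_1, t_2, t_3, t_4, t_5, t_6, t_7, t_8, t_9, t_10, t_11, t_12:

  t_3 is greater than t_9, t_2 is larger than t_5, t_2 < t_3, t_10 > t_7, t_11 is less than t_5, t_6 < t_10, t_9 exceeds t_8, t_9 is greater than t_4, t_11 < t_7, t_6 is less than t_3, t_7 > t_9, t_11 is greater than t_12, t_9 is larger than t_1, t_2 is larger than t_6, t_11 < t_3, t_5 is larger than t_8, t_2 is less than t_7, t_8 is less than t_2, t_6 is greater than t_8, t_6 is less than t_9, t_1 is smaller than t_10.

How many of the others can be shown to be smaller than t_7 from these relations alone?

9

The elements the relations force below t_7 are t_8, t_12, t_6, t_11, t_4, t_1, t_9, t_5, t_2 — no chain reaches any other.
That is 9.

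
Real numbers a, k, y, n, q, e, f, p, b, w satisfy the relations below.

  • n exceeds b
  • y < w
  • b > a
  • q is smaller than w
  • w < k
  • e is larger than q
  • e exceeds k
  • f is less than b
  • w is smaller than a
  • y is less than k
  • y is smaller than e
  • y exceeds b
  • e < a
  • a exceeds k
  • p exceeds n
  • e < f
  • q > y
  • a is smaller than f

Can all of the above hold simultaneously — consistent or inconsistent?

inconsistent

We have b < y stated directly, yet also y < q < w < k < e < a < f < b by chaining the others — so y < b. Contradiction.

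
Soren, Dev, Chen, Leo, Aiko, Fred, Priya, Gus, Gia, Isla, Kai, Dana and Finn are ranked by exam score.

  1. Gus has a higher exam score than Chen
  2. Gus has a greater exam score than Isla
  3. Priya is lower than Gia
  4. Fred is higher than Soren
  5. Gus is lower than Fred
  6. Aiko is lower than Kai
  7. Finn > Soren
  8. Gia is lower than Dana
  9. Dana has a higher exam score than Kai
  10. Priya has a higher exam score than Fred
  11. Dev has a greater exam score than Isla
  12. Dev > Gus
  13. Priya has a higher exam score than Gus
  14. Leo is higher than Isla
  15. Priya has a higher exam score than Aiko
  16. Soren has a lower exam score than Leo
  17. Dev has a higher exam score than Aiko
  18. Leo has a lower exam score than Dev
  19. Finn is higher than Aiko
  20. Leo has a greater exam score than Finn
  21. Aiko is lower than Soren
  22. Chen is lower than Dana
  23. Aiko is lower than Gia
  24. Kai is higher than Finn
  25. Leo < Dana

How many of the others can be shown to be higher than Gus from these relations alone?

The elements the relations force above Gus are Fred, Priya, Dev, Gia, Dana — no chain reaches any other.
That is 5.

5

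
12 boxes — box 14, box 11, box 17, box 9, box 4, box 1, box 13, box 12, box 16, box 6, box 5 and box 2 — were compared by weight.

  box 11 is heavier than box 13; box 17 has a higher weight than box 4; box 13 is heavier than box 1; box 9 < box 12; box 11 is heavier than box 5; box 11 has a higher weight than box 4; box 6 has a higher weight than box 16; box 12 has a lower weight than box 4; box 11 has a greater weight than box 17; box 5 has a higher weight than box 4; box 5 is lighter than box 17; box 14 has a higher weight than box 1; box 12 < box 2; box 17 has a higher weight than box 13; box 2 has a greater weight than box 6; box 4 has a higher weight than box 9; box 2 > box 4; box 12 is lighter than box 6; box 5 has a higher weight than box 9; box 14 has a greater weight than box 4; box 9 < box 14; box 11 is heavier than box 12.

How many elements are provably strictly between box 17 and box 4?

1

The relations place box 4 below box 17. An element lies strictly between them when it is forced above box 4 and also forced below box 17.
Above box 4: {box 2, box 14, box 5, box 11}. Below box 17: {box 9, box 1, box 12, box 5, box 13}.
Intersection: {box 5} — 1.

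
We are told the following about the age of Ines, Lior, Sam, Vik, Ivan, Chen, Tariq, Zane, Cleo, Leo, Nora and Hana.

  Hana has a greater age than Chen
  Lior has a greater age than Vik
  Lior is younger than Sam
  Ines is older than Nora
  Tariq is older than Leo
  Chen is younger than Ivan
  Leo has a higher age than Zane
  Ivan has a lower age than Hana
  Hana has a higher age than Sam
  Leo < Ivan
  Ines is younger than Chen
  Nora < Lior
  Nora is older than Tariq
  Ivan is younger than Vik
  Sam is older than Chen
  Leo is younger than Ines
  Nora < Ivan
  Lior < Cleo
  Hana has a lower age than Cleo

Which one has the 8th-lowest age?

Chaining the given pairs: Zane < Leo < Tariq < Nora < Ines < Chen < Ivan < Vik < Lior < Sam < Hana < Cleo.
The 8th smallest is Vik.

Vik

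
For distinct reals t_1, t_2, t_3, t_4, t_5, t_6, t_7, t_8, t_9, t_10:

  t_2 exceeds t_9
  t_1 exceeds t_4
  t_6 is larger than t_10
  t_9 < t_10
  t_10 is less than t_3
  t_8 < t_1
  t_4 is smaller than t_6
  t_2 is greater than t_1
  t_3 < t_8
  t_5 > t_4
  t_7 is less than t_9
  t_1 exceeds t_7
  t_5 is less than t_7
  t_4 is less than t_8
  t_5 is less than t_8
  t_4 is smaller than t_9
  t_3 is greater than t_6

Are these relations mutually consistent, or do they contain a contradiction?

The single ordering t_4 < t_5 < t_7 < t_9 < t_10 < t_6 < t_3 < t_8 < t_1 < t_2 satisfies every listed relation, so no contradiction arises.

consistent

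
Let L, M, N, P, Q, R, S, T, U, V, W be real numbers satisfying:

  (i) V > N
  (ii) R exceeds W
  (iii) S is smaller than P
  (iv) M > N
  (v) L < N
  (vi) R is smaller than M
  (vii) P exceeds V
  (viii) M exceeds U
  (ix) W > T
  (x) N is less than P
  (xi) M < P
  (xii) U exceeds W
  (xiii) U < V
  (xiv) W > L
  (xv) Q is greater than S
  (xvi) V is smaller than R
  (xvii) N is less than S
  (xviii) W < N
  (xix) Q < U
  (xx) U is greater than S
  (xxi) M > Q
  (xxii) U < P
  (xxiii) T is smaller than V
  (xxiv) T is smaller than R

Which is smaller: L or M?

L

L < W and W < N give L < N.
With N < S: L < W < N < S.
Then S < Q extends the chain to Q.
With Q < U: L < W < N < S < Q < U.
Then U < V extends the chain to V.
Then V < R extends the chain to R.
With R < M: L < W < N < S < Q < U < V < R < M.
So L < M; L is the smaller of the two.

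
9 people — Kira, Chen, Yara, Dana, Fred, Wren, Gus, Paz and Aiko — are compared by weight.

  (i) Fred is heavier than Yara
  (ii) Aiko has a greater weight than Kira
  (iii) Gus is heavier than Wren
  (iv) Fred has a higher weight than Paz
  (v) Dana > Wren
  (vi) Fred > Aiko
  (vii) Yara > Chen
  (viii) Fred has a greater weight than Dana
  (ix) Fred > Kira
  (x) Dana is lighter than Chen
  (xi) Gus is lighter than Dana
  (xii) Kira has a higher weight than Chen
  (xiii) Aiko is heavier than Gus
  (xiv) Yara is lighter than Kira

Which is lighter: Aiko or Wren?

Wren

Wren < Gus and Gus < Dana give Wren < Dana.
Then Dana < Chen extends the chain to Chen.
With Chen < Yara: Wren < Gus < Dana < Chen < Yara.
With Yara < Kira: Wren < Gus < Dana < Chen < Yara < Kira.
Then Kira < Aiko extends the chain to Aiko.
So Wren < Aiko; Wren is the lighter of the two.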